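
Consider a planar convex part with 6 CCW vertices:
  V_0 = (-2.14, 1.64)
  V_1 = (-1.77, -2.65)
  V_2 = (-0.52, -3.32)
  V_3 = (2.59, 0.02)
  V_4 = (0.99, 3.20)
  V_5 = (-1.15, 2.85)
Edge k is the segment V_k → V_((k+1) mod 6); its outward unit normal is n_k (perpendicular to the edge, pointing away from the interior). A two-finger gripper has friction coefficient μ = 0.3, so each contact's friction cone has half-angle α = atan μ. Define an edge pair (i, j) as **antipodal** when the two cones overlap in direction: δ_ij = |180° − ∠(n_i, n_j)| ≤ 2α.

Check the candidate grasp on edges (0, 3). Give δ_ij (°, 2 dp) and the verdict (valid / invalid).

δ = 21.78°, valid

α = atan 0.3 = 16.70°;  2α = 33.40°
edge 0: e_0 = (+0.37, -4.29);  n_0 = (-0.9963, -0.0859)
edge 3: e_3 = (-1.60, +3.18);  n_3 = (+0.8933, +0.4495)
∠(n_0, n_3) = 158.22°
δ = |180° − 158.22°| = 21.78°
21.78° ≤ 2α = 33.40°  →  valid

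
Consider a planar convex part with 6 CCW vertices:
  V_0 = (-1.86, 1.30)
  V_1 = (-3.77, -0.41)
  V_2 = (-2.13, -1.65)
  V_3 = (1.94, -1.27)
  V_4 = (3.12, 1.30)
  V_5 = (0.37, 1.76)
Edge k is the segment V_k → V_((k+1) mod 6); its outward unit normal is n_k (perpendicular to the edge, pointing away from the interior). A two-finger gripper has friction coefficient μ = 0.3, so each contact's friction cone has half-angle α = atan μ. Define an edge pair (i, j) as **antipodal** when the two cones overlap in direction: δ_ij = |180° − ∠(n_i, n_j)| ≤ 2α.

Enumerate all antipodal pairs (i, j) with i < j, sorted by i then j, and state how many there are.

count = 4; pairs: (0,3), (1,4), (2,4), (2,5)

α = atan 0.3 = 16.70°;  2α = 33.40°
n_0 = (-0.6670, +0.7450)
n_1 = (-0.6031, -0.7977)
n_2 = (+0.0930, -0.9957)
n_3 = (+0.9088, -0.4173)
n_4 = (+0.1650, +0.9863)
n_5 = (-0.2020, +0.9794)
  (0,1): δ = 78.93°  ·
  (0,2): δ = 36.50°  ·
  (0,3): δ = 23.50°  ✓
  (0,4): δ = 128.67°  ·
  (0,5): δ = 149.82°  ·
  (1,2): δ = 137.57°  ·
  (1,3): δ = 77.57°  ·
  (1,4): δ = 27.60°  ✓
  (1,5): δ = 48.75°  ·
  (2,3): δ = 120.00°  ·
  (2,4): δ = 14.83°  ✓
  (2,5): δ = 6.32°  ✓
  (3,4): δ = 74.83°  ·
  (3,5): δ = 53.68°  ·
  (4,5): δ = 158.85°  ·
antipodal pairs: 4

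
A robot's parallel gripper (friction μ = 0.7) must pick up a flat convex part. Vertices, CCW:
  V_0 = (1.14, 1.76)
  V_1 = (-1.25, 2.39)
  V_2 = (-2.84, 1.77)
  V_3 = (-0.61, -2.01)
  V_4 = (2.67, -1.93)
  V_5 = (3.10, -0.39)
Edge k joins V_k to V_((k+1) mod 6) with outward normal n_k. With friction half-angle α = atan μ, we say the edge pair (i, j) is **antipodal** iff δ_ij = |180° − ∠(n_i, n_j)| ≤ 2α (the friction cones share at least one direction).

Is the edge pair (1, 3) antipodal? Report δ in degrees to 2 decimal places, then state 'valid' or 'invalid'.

δ = 19.91°, valid

α = atan 0.7 = 34.99°;  2α = 69.98°
edge 1: e_1 = (-1.59, -0.62);  n_1 = (-0.3633, +0.9317)
edge 3: e_3 = (+3.28, +0.08);  n_3 = (+0.0244, -0.9997)
∠(n_1, n_3) = 160.09°
δ = |180° − 160.09°| = 19.91°
19.91° ≤ 2α = 69.98°  →  valid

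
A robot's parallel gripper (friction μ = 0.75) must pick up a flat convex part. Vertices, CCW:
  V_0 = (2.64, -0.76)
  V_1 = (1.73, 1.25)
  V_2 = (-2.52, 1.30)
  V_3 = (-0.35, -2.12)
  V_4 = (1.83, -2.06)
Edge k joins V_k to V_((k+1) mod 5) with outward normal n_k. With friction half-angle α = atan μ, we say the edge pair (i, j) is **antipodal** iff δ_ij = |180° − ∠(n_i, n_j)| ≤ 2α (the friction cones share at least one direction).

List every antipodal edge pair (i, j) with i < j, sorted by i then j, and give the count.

α = atan 0.75 = 36.87°;  2α = 73.74°
n_0 = (+0.9110, +0.4124)
n_1 = (+0.0118, +0.9999)
n_2 = (-0.8444, -0.5358)
n_3 = (+0.0275, -0.9996)
n_4 = (+0.8487, -0.5288)
  (0,1): δ = 115.03°  ·
  (0,2): δ = 8.04°  ✓
  (0,3): δ = 67.22°  ✓
  (0,4): δ = 123.72°  ·
  (1,2): δ = 56.93°  ✓
  (1,3): δ = 2.25°  ✓
  (1,4): δ = 58.75°  ✓
  (2,3): δ = 120.82°  ·
  (2,4): δ = 64.32°  ✓
  (3,4): δ = 123.50°  ·
antipodal pairs: 6

count = 6; pairs: (0,2), (0,3), (1,2), (1,3), (1,4), (2,4)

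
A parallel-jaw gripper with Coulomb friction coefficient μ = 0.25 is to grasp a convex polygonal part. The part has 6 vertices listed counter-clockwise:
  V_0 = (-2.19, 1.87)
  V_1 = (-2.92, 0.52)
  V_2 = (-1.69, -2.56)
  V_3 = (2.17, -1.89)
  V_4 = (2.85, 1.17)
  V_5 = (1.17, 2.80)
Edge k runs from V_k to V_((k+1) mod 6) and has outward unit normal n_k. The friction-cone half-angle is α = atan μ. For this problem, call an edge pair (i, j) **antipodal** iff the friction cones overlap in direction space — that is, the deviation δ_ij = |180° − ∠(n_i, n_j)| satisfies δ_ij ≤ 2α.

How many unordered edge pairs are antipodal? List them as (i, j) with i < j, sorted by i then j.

count = 3; pairs: (0,3), (1,4), (2,5)

α = atan 0.25 = 14.04°;  2α = 28.07°
n_0 = (-0.8796, +0.4757)
n_1 = (-0.9287, -0.3709)
n_2 = (+0.1710, -0.9853)
n_3 = (+0.9762, -0.2169)
n_4 = (+0.6963, +0.7177)
n_5 = (-0.2668, +0.9638)
  (0,1): δ = 129.83°  ·
  (0,2): δ = 51.75°  ·
  (0,3): δ = 15.87°  ✓
  (0,4): δ = 74.27°  ·
  (0,5): δ = 133.87°  ·
  (1,2): δ = 101.92°  ·
  (1,3): δ = 34.30°  ·
  (1,4): δ = 24.10°  ✓
  (1,5): δ = 83.70°  ·
  (2,3): δ = 112.38°  ·
  (2,4): δ = 53.98°  ·
  (2,5): δ = 5.62°  ✓
  (3,4): δ = 121.61°  ·
  (3,5): δ = 62.00°  ·
  (4,5): δ = 120.39°  ·
antipodal pairs: 3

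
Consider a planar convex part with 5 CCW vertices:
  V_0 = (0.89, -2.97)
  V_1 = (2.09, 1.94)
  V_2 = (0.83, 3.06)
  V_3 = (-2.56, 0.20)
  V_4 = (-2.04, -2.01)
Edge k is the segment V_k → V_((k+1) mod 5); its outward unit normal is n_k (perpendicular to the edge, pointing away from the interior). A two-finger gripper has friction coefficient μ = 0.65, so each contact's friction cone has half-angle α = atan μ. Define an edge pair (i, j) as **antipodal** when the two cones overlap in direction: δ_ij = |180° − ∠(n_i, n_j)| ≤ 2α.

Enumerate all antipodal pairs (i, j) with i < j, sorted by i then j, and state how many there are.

count = 5; pairs: (0,2), (0,3), (1,3), (1,4), (2,4)

α = atan 0.65 = 33.02°;  2α = 66.05°
n_0 = (+0.9714, -0.2374)
n_1 = (+0.6644, +0.7474)
n_2 = (-0.6448, +0.7643)
n_3 = (-0.9734, -0.2290)
n_4 = (-0.3114, -0.9503)
  (0,1): δ = 117.90°  ·
  (0,2): δ = 36.11°  ✓
  (0,3): δ = 26.97°  ✓
  (0,4): δ = 85.59°  ·
  (1,2): δ = 98.21°  ·
  (1,3): δ = 35.13°  ✓
  (1,4): δ = 23.49°  ✓
  (2,3): δ = 116.91°  ·
  (2,4): δ = 58.29°  ✓
  (3,4): δ = 121.38°  ·
antipodal pairs: 5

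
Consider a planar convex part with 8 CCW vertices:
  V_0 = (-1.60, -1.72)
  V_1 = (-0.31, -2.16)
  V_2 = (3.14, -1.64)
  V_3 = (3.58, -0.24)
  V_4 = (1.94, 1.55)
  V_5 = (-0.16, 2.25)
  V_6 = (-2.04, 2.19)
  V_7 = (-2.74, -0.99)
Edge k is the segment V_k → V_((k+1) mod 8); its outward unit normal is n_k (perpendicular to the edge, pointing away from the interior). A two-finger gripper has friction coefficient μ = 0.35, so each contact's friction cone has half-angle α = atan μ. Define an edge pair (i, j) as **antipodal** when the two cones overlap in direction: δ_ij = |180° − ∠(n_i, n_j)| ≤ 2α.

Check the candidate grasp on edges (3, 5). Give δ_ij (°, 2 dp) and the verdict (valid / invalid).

δ = 130.67°, invalid

α = atan 0.35 = 19.29°;  2α = 38.58°
edge 3: e_3 = (-1.64, +1.79);  n_3 = (+0.7373, +0.6755)
edge 5: e_5 = (-1.88, -0.06);  n_5 = (-0.0319, +0.9995)
∠(n_3, n_5) = 49.33°
δ = |180° − 49.33°| = 130.67°
130.67° > 2α = 38.58°  →  invalid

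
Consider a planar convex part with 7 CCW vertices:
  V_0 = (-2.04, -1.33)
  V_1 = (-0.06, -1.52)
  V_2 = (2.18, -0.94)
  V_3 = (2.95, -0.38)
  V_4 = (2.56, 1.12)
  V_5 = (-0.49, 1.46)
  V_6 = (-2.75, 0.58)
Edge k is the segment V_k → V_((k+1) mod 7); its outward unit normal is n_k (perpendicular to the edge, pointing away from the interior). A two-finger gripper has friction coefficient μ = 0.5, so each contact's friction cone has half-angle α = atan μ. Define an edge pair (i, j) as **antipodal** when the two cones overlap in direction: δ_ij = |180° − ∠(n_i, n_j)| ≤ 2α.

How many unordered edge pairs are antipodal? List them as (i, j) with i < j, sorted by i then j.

α = atan 0.5 = 26.57°;  2α = 53.13°
n_0 = (-0.0955, -0.9954)
n_1 = (+0.2507, -0.9681)
n_2 = (+0.5882, -0.8087)
n_3 = (+0.9678, +0.2516)
n_4 = (+0.1108, +0.9938)
n_5 = (-0.3628, +0.9318)
n_6 = (-0.9373, -0.3484)
  (0,1): δ = 160.00°  ·
  (0,2): δ = 138.49°  ·
  (0,3): δ = 69.94°  ·
  (0,4): δ = 0.88°  ✓
  (0,5): δ = 26.76°  ✓
  (0,6): δ = 115.87°  ·
  (1,2): δ = 158.49°  ·
  (1,3): δ = 89.94°  ·
  (1,4): δ = 20.88°  ✓
  (1,5): δ = 6.76°  ✓
  (1,6): δ = 95.87°  ·
  (2,3): δ = 111.45°  ·
  (2,4): δ = 42.39°  ✓
  (2,5): δ = 14.75°  ✓
  (2,6): δ = 74.36°  ·
  (3,4): δ = 110.94°  ·
  (3,5): δ = 83.30°  ·
  (3,6): δ = 5.82°  ✓
  (4,5): δ = 152.36°  ·
  (4,6): δ = 63.25°  ·
  (5,6): δ = 90.88°  ·
antipodal pairs: 7

count = 7; pairs: (0,4), (0,5), (1,4), (1,5), (2,4), (2,5), (3,6)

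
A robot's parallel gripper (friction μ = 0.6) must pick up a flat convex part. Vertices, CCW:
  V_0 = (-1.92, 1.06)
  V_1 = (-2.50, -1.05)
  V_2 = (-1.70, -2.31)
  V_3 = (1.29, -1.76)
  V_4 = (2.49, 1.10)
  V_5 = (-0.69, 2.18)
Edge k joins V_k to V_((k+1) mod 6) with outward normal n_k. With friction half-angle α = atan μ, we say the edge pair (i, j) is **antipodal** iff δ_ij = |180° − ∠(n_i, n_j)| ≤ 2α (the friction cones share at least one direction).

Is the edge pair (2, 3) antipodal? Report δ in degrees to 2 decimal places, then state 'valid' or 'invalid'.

δ = 123.18°, invalid

α = atan 0.6 = 30.96°;  2α = 61.93°
edge 2: e_2 = (+2.99, +0.55);  n_2 = (+0.1809, -0.9835)
edge 3: e_3 = (+1.20, +2.86);  n_3 = (+0.9221, -0.3869)
∠(n_2, n_3) = 56.82°
δ = |180° − 56.82°| = 123.18°
123.18° > 2α = 61.93°  →  invalid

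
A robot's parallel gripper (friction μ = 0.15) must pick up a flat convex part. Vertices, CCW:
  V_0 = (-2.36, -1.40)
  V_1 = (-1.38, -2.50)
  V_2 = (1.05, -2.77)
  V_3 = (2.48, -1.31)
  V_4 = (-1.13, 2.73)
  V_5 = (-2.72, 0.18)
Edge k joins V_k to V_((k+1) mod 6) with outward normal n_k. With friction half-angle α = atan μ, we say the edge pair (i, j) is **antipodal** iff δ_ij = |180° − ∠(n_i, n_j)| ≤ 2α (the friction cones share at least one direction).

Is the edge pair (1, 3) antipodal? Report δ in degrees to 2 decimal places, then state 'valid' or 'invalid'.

δ = 41.88°, invalid

α = atan 0.15 = 8.53°;  2α = 17.06°
edge 1: e_1 = (+2.43, -0.27);  n_1 = (-0.1104, -0.9939)
edge 3: e_3 = (-3.61, +4.04);  n_3 = (+0.7457, +0.6663)
∠(n_1, n_3) = 138.12°
δ = |180° − 138.12°| = 41.88°
41.88° > 2α = 17.06°  →  invalid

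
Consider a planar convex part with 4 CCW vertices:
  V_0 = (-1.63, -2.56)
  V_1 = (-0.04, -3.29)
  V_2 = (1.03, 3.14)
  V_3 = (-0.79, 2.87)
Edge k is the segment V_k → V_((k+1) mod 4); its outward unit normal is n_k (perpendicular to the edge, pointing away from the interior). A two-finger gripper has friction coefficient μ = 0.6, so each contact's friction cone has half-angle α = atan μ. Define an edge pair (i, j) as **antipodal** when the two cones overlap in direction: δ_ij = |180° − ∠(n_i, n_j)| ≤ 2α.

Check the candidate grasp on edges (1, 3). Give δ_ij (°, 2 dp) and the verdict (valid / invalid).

α = atan 0.6 = 30.96°;  2α = 61.93°
edge 1: e_1 = (+1.07, +6.43);  n_1 = (+0.9864, -0.1642)
edge 3: e_3 = (-0.84, -5.43);  n_3 = (-0.9882, +0.1529)
∠(n_1, n_3) = 179.35°
δ = |180° − 179.35°| = 0.65°
0.65° ≤ 2α = 61.93°  →  valid

δ = 0.65°, valid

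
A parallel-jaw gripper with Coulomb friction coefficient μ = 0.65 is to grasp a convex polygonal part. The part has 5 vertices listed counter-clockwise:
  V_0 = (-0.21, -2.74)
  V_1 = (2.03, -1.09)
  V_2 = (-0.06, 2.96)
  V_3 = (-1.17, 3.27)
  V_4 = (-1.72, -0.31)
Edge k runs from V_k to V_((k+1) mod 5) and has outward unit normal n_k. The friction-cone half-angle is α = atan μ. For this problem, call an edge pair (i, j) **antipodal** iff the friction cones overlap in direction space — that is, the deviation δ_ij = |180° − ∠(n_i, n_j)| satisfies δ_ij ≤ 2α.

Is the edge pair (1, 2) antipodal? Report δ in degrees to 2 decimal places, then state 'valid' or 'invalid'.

δ = 132.90°, invalid

α = atan 0.65 = 33.02°;  2α = 66.05°
edge 1: e_1 = (-2.09, +4.05);  n_1 = (+0.8886, +0.4586)
edge 2: e_2 = (-1.11, +0.31);  n_2 = (+0.2690, +0.9631)
∠(n_1, n_2) = 47.10°
δ = |180° − 47.10°| = 132.90°
132.90° > 2α = 66.05°  →  invalid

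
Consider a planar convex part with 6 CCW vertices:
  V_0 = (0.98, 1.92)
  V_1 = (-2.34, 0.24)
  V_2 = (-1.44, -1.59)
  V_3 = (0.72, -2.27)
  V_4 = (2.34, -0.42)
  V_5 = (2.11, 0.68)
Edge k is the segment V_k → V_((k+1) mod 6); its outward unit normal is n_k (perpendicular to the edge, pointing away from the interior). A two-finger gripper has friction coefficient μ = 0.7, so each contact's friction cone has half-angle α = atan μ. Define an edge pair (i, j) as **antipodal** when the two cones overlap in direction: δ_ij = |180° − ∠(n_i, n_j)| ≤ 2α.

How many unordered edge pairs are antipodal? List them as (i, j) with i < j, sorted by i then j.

α = atan 0.7 = 34.99°;  2α = 69.98°
n_0 = (-0.4515, +0.8923)
n_1 = (-0.8973, -0.4413)
n_2 = (-0.3003, -0.9538)
n_3 = (+0.7523, -0.6588)
n_4 = (+0.9788, +0.2047)
n_5 = (+0.7391, +0.6736)
  (0,1): δ = 90.65°  ·
  (0,2): δ = 44.32°  ✓
  (0,3): δ = 21.95°  ✓
  (0,4): δ = 74.97°  ·
  (0,5): δ = 105.50°  ·
  (1,2): δ = 133.66°  ·
  (1,3): δ = 67.40°  ✓
  (1,4): δ = 14.38°  ✓
  (1,5): δ = 16.15°  ✓
  (2,3): δ = 113.73°  ·
  (2,4): δ = 60.72°  ✓
  (2,5): δ = 30.18°  ✓
  (3,4): δ = 126.98°  ·
  (3,5): δ = 96.45°  ·
  (4,5): δ = 149.47°  ·
antipodal pairs: 7

count = 7; pairs: (0,2), (0,3), (1,3), (1,4), (1,5), (2,4), (2,5)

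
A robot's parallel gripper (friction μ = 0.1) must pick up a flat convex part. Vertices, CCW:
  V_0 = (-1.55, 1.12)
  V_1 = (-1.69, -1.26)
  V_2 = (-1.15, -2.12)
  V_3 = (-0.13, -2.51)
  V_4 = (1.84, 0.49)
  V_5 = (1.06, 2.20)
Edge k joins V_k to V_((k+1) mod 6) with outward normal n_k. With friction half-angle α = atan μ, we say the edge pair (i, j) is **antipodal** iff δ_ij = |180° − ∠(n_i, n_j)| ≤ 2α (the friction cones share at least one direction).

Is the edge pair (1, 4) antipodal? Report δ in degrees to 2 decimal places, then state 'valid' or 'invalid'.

α = atan 0.1 = 5.71°;  2α = 11.42°
edge 1: e_1 = (+0.54, -0.86);  n_1 = (-0.8469, -0.5318)
edge 4: e_4 = (-0.78, +1.71);  n_4 = (+0.9098, +0.4150)
∠(n_1, n_4) = 172.39°
δ = |180° − 172.39°| = 7.61°
7.61° ≤ 2α = 11.42°  →  valid

δ = 7.61°, valid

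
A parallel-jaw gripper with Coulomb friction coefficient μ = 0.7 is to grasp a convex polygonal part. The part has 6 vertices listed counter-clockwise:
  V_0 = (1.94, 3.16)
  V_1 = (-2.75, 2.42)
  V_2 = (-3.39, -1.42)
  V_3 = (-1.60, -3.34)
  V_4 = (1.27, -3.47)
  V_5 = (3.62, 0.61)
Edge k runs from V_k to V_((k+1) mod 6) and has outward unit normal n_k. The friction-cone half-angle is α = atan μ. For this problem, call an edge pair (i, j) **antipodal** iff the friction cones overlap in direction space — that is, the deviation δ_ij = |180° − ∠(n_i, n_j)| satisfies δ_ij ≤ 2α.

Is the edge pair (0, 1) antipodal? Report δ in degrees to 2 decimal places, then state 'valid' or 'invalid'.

α = atan 0.7 = 34.99°;  2α = 69.98°
edge 0: e_0 = (-4.69, -0.74);  n_0 = (-0.1559, +0.9878)
edge 1: e_1 = (-0.64, -3.84);  n_1 = (-0.9864, +0.1644)
∠(n_0, n_1) = 71.57°
δ = |180° − 71.57°| = 108.43°
108.43° > 2α = 69.98°  →  invalid

δ = 108.43°, invalid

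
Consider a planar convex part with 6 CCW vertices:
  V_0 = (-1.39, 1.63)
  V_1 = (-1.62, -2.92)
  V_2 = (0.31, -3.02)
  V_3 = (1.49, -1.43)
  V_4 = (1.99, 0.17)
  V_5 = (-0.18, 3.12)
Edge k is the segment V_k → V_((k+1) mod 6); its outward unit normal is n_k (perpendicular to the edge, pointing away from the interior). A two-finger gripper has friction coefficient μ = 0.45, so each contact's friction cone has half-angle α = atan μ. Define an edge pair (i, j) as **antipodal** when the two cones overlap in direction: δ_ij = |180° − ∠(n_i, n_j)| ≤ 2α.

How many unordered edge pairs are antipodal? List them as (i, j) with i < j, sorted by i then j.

α = atan 0.45 = 24.23°;  2α = 48.46°
n_0 = (-0.9987, +0.0505)
n_1 = (-0.0517, -0.9987)
n_2 = (+0.8030, -0.5960)
n_3 = (+0.9545, -0.2983)
n_4 = (+0.8055, +0.5925)
n_5 = (-0.7763, +0.6304)
  (0,1): δ = 90.07°  ·
  (0,2): δ = 33.69°  ✓
  (0,3): δ = 14.46°  ✓
  (0,4): δ = 39.23°  ✓
  (0,5): δ = 143.81°  ·
  (1,2): δ = 123.61°  ·
  (1,3): δ = 104.39°  ·
  (1,4): δ = 50.70°  ·
  (1,5): δ = 53.89°  ·
  (2,3): δ = 160.77°  ·
  (2,4): δ = 107.08°  ·
  (2,5): δ = 2.50°  ✓
  (3,4): δ = 126.31°  ·
  (3,5): δ = 21.73°  ✓
  (4,5): δ = 75.42°  ·
antipodal pairs: 5

count = 5; pairs: (0,2), (0,3), (0,4), (2,5), (3,5)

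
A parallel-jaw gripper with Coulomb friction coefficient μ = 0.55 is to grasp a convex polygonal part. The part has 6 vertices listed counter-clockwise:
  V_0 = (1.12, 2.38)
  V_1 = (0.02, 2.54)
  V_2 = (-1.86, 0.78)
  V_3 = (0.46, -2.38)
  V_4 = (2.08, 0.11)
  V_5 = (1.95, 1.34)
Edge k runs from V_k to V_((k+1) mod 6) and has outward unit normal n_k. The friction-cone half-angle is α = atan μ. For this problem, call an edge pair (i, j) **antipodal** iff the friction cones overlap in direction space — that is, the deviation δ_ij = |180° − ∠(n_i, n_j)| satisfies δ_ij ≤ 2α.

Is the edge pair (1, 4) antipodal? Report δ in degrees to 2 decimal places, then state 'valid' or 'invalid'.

α = atan 0.55 = 28.81°;  2α = 57.62°
edge 1: e_1 = (-1.88, -1.76);  n_1 = (-0.6834, +0.7300)
edge 4: e_4 = (-0.13, +1.23);  n_4 = (+0.9945, +0.1051)
∠(n_1, n_4) = 127.08°
δ = |180° − 127.08°| = 52.92°
52.92° ≤ 2α = 57.62°  →  valid

δ = 52.92°, valid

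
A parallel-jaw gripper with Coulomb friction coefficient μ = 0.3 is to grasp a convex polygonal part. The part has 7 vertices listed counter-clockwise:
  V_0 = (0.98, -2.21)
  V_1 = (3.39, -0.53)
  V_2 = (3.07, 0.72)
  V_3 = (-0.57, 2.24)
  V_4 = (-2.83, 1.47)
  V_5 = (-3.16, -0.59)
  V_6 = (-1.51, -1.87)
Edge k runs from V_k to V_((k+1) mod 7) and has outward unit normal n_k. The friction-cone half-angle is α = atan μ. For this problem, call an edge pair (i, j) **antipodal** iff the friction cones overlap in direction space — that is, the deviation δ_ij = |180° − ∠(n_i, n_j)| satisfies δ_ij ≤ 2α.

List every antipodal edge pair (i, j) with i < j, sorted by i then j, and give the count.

α = atan 0.3 = 16.70°;  2α = 33.40°
n_0 = (+0.5719, -0.8203)
n_1 = (+0.9688, +0.2480)
n_2 = (+0.3853, +0.9228)
n_3 = (-0.3225, +0.9466)
n_4 = (-0.9874, +0.1582)
n_5 = (-0.6129, -0.7901)
n_6 = (-0.1353, -0.9908)
  (0,1): δ = 110.52°  ·
  (0,2): δ = 57.54°  ·
  (0,3): δ = 16.07°  ✓
  (0,4): δ = 46.02°  ·
  (0,5): δ = 107.32°  ·
  (0,6): δ = 137.34°  ·
  (1,2): δ = 127.02°  ·
  (1,3): δ = 85.54°  ·
  (1,4): δ = 23.46°  ✓
  (1,5): δ = 37.84°  ·
  (1,6): δ = 67.87°  ·
  (2,3): δ = 138.52°  ·
  (2,4): δ = 76.44°  ·
  (2,5): δ = 15.14°  ✓
  (2,6): δ = 14.89°  ✓
  (3,4): δ = 117.92°  ·
  (3,5): δ = 56.62°  ·
  (3,6): δ = 26.59°  ✓
  (4,5): δ = 118.70°  ·
  (4,6): δ = 88.67°  ·
  (5,6): δ = 149.97°  ·
antipodal pairs: 5

count = 5; pairs: (0,3), (1,4), (2,5), (2,6), (3,6)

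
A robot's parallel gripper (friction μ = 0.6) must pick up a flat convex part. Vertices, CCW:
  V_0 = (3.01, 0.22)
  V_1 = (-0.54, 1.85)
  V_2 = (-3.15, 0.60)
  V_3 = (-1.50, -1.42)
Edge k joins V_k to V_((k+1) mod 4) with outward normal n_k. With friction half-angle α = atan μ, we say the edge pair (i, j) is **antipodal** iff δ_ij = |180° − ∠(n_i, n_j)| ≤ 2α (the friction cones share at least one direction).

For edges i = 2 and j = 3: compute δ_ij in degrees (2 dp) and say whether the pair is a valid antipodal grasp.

δ = 109.26°, invalid

α = atan 0.6 = 30.96°;  2α = 61.93°
edge 2: e_2 = (+1.65, -2.02);  n_2 = (-0.7745, -0.6326)
edge 3: e_3 = (+4.51, +1.64);  n_3 = (+0.3417, -0.9398)
∠(n_2, n_3) = 70.74°
δ = |180° − 70.74°| = 109.26°
109.26° > 2α = 61.93°  →  invalid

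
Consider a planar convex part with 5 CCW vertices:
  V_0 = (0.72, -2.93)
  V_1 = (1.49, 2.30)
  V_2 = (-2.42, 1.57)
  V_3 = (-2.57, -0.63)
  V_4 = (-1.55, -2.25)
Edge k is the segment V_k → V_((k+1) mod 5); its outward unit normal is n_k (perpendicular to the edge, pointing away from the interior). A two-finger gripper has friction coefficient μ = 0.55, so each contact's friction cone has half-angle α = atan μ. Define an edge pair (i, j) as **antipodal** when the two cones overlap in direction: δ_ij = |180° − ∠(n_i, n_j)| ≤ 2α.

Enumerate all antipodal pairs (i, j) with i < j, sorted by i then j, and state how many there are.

α = atan 0.55 = 28.81°;  2α = 57.62°
n_0 = (+0.9893, -0.1457)
n_1 = (-0.1835, +0.9830)
n_2 = (-0.9977, +0.0680)
n_3 = (-0.8462, -0.5328)
n_4 = (-0.2870, -0.9579)
  (0,1): δ = 71.05°  ·
  (0,2): δ = 4.47°  ✓
  (0,3): δ = 40.57°  ✓
  (0,4): δ = 81.70°  ·
  (1,2): δ = 104.48°  ·
  (1,3): δ = 68.38°  ·
  (1,4): δ = 27.25°  ✓
  (2,3): δ = 143.90°  ·
  (2,4): δ = 102.78°  ·
  (3,4): δ = 138.87°  ·
antipodal pairs: 3

count = 3; pairs: (0,2), (0,3), (1,4)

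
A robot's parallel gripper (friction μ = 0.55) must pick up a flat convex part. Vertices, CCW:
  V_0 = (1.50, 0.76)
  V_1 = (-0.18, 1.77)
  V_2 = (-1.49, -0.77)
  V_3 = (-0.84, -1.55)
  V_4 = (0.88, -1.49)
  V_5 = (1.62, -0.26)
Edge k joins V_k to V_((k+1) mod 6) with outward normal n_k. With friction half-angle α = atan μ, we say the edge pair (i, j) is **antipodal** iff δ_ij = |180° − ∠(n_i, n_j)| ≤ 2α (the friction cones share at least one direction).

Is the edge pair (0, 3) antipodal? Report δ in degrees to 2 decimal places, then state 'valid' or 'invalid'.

α = atan 0.55 = 28.81°;  2α = 57.62°
edge 0: e_0 = (-1.68, +1.01);  n_0 = (+0.5152, +0.8570)
edge 3: e_3 = (+1.72, +0.06);  n_3 = (+0.0349, -0.9994)
∠(n_0, n_3) = 146.99°
δ = |180° − 146.99°| = 33.01°
33.01° ≤ 2α = 57.62°  →  valid

δ = 33.01°, valid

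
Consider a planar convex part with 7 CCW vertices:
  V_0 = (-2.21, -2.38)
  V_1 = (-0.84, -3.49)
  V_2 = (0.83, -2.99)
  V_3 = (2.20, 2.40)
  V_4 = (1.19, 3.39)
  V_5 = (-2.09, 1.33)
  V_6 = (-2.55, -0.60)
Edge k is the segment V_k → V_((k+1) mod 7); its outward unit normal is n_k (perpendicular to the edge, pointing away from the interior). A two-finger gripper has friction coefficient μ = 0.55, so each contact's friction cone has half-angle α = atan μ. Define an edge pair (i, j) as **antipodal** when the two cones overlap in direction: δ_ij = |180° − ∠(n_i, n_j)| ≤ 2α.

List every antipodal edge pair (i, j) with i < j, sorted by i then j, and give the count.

α = atan 0.55 = 28.81°;  2α = 57.62°
n_0 = (-0.6295, -0.7770)
n_1 = (+0.2868, -0.9580)
n_2 = (+0.9692, -0.2463)
n_3 = (+0.7000, +0.7141)
n_4 = (-0.5319, +0.8468)
n_5 = (-0.9728, +0.2318)
n_6 = (-0.9822, -0.1876)
  (0,1): δ = 124.32°  ·
  (0,2): δ = 65.25°  ·
  (0,3): δ = 5.41°  ✓
  (0,4): δ = 71.15°  ·
  (0,5): δ = 115.61°  ·
  (0,6): δ = 139.83°  ·
  (1,2): δ = 120.93°  ·
  (1,3): δ = 61.09°  ·
  (1,4): δ = 15.46°  ✓
  (1,5): δ = 59.93°  ·
  (1,6): δ = 84.15°  ·
  (2,3): δ = 120.17°  ·
  (2,4): δ = 43.61°  ✓
  (2,5): δ = 0.86°  ✓
  (2,6): δ = 25.08°  ✓
  (3,4): δ = 103.44°  ·
  (3,5): δ = 58.98°  ·
  (3,6): δ = 34.76°  ✓
  (4,5): δ = 135.54°  ·
  (4,6): δ = 111.32°  ·
  (5,6): δ = 155.78°  ·
antipodal pairs: 6

count = 6; pairs: (0,3), (1,4), (2,4), (2,5), (2,6), (3,6)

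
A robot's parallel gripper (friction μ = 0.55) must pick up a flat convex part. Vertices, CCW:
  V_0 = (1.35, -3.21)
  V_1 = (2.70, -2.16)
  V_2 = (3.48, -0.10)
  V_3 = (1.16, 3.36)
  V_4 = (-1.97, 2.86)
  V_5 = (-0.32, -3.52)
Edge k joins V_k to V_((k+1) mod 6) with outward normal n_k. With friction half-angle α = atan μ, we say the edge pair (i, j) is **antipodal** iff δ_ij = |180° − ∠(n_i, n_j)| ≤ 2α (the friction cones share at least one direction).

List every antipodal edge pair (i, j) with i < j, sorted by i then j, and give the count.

count = 4; pairs: (0,3), (1,4), (2,4), (3,5)

α = atan 0.55 = 28.81°;  2α = 57.62°
n_0 = (+0.6139, -0.7894)
n_1 = (+0.9352, -0.3541)
n_2 = (+0.8306, +0.5569)
n_3 = (-0.1577, +0.9875)
n_4 = (-0.9681, -0.2504)
n_5 = (+0.1825, -0.9832)
  (0,1): δ = 148.61°  ·
  (0,2): δ = 94.03°  ·
  (0,3): δ = 28.80°  ✓
  (0,4): δ = 66.63°  ·
  (0,5): δ = 152.64°  ·
  (1,2): δ = 125.42°  ·
  (1,3): δ = 60.19°  ·
  (1,4): δ = 35.24°  ✓
  (1,5): δ = 121.25°  ·
  (2,3): δ = 114.77°  ·
  (2,4): δ = 19.34°  ✓
  (2,5): δ = 66.67°  ·
  (3,4): δ = 84.58°  ·
  (3,5): δ = 1.44°  ✓
  (4,5): δ = 93.98°  ·
antipodal pairs: 4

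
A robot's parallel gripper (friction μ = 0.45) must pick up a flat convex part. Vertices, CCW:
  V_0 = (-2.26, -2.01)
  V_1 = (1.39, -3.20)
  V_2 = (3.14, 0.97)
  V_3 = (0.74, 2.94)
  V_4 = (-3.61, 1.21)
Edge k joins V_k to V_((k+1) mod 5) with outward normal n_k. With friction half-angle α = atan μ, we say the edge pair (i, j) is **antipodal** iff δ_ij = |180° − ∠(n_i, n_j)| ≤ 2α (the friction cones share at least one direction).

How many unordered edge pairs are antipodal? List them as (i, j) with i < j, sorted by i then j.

count = 5; pairs: (0,2), (0,3), (1,3), (1,4), (2,4)

α = atan 0.45 = 24.23°;  2α = 48.46°
n_0 = (-0.3100, -0.9507)
n_1 = (+0.9221, -0.3870)
n_2 = (+0.6345, +0.7730)
n_3 = (-0.3695, +0.9292)
n_4 = (-0.9222, -0.3866)
  (0,1): δ = 94.71°  ·
  (0,2): δ = 21.32°  ✓
  (0,3): δ = 39.75°  ✓
  (0,4): δ = 130.80°  ·
  (1,2): δ = 106.61°  ·
  (1,3): δ = 45.55°  ✓
  (1,4): δ = 45.51°  ✓
  (2,3): δ = 118.93°  ·
  (2,4): δ = 27.87°  ✓
  (3,4): δ = 88.94°  ·
antipodal pairs: 5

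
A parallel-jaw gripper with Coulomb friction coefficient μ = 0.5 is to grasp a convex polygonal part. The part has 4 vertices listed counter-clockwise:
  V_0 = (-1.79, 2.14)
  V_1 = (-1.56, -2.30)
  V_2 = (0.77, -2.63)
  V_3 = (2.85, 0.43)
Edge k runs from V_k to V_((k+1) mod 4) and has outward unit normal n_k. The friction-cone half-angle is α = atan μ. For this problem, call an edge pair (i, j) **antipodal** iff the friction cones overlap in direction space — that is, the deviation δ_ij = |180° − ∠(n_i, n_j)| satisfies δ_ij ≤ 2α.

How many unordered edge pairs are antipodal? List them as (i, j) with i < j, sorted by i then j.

α = atan 0.5 = 26.57°;  2α = 53.13°
n_0 = (-0.9987, -0.0517)
n_1 = (-0.1402, -0.9901)
n_2 = (+0.8270, -0.5622)
n_3 = (+0.3458, +0.9383)
  (0,1): δ = 101.03°  ·
  (0,2): δ = 37.17°  ✓
  (0,3): δ = 66.80°  ·
  (1,2): δ = 116.14°  ·
  (1,3): δ = 12.17°  ✓
  (2,3): δ = 76.03°  ·
antipodal pairs: 2

count = 2; pairs: (0,2), (1,3)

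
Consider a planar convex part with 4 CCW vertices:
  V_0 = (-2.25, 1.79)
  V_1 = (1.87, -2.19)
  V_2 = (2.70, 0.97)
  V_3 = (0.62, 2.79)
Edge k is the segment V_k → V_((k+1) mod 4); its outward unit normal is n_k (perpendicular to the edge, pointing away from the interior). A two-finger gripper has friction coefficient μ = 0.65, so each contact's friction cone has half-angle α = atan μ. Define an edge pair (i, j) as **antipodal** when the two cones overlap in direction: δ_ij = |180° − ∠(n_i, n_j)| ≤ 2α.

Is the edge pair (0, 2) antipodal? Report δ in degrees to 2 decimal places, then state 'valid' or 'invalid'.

α = atan 0.65 = 33.02°;  2α = 66.05°
edge 0: e_0 = (+4.12, -3.98);  n_0 = (-0.6948, -0.7192)
edge 2: e_2 = (-2.08, +1.82);  n_2 = (+0.6585, +0.7526)
∠(n_0, n_2) = 177.18°
δ = |180° − 177.18°| = 2.82°
2.82° ≤ 2α = 66.05°  →  valid

δ = 2.82°, valid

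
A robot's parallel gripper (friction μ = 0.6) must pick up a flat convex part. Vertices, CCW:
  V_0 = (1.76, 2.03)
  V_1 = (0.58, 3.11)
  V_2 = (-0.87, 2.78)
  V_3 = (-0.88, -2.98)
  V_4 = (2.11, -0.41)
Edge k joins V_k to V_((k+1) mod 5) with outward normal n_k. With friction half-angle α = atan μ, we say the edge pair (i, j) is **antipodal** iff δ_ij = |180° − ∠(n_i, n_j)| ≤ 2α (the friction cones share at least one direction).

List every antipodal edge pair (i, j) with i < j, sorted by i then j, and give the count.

count = 4; pairs: (0,2), (1,3), (2,3), (2,4)

α = atan 0.6 = 30.96°;  2α = 61.93°
n_0 = (+0.6752, +0.7377)
n_1 = (-0.2219, +0.9751)
n_2 = (-1.0000, +0.0017)
n_3 = (+0.6518, -0.7584)
n_4 = (+0.9899, +0.1420)
  (0,1): δ = 124.71°  ·
  (0,2): δ = 47.63°  ✓
  (0,3): δ = 83.15°  ·
  (0,4): δ = 140.63°  ·
  (1,2): δ = 102.92°  ·
  (1,3): δ = 27.86°  ✓
  (1,4): δ = 85.34°  ·
  (2,3): δ = 49.22°  ✓
  (2,4): δ = 8.26°  ✓
  (3,4): δ = 122.52°  ·
antipodal pairs: 4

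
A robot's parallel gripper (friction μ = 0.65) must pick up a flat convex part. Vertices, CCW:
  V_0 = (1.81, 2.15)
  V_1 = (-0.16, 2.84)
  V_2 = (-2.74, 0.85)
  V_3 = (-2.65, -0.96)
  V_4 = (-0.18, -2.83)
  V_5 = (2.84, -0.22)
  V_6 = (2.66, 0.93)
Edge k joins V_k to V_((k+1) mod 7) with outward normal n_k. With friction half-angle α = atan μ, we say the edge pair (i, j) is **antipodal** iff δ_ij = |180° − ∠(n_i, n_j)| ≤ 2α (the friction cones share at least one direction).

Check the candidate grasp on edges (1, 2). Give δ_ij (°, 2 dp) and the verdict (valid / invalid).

α = atan 0.65 = 33.02°;  2α = 66.05°
edge 1: e_1 = (-2.58, -1.99);  n_1 = (-0.6107, +0.7918)
edge 2: e_2 = (+0.09, -1.81);  n_2 = (-0.9988, -0.0497)
∠(n_1, n_2) = 55.20°
δ = |180° − 55.20°| = 124.80°
124.80° > 2α = 66.05°  →  invalid

δ = 124.80°, invalid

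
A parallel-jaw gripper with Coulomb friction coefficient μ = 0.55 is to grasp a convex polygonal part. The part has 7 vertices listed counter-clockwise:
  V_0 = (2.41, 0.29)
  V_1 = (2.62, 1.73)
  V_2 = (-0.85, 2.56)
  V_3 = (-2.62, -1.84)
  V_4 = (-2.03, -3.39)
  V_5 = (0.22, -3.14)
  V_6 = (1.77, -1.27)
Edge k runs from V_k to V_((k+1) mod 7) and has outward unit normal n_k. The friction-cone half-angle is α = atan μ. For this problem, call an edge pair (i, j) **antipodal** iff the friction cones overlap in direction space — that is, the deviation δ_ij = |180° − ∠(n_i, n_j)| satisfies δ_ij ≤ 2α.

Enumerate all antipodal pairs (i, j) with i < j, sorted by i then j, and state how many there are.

count = 7; pairs: (0,2), (0,3), (1,3), (1,4), (2,5), (2,6), (3,6)

α = atan 0.55 = 28.81°;  2α = 57.62°
n_0 = (+0.9895, -0.1443)
n_1 = (+0.2326, +0.9726)
n_2 = (-0.9277, +0.3732)
n_3 = (-0.9346, -0.3557)
n_4 = (+0.1104, -0.9939)
n_5 = (+0.7699, -0.6382)
n_6 = (+0.9252, -0.3796)
  (0,1): δ = 95.15°  ·
  (0,2): δ = 13.62°  ✓
  (0,3): δ = 29.14°  ✓
  (0,4): δ = 104.64°  ·
  (0,5): δ = 148.64°  ·
  (0,6): δ = 165.99°  ·
  (1,2): δ = 98.46°  ·
  (1,3): δ = 55.71°  ✓
  (1,4): δ = 19.79°  ✓
  (1,5): δ = 63.80°  ·
  (1,6): δ = 81.15°  ·
  (2,3): δ = 137.25°  ·
  (2,4): δ = 61.75°  ·
  (2,5): δ = 17.74°  ✓
  (2,6): δ = 0.39°  ✓
  (3,4): δ = 104.50°  ·
  (3,5): δ = 60.49°  ·
  (3,6): δ = 43.15°  ✓
  (4,5): δ = 135.99°  ·
  (4,6): δ = 118.65°  ·
  (5,6): δ = 162.65°  ·
antipodal pairs: 7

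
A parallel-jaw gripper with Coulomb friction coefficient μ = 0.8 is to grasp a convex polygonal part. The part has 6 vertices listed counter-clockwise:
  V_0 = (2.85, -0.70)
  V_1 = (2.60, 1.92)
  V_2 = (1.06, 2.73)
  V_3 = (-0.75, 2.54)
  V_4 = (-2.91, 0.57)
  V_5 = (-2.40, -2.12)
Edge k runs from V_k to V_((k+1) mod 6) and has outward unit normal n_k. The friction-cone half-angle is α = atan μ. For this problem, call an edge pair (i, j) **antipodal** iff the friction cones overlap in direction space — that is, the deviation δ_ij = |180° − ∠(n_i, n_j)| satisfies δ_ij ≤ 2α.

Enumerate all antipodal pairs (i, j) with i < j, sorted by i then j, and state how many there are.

α = atan 0.8 = 38.66°;  2α = 77.32°
n_0 = (+0.9955, +0.0950)
n_1 = (+0.4655, +0.8850)
n_2 = (-0.1044, +0.9945)
n_3 = (-0.6739, +0.7389)
n_4 = (-0.9825, -0.1863)
n_5 = (+0.2611, -0.9653)
  (0,1): δ = 123.19°  ·
  (0,2): δ = 89.46°  ·
  (0,3): δ = 53.08°  ✓
  (0,4): δ = 5.28°  ✓
  (0,5): δ = 99.68°  ·
  (1,2): δ = 146.26°  ·
  (1,3): δ = 109.89°  ·
  (1,4): δ = 51.52°  ✓
  (1,5): δ = 42.88°  ✓
  (2,3): δ = 143.63°  ·
  (2,4): δ = 85.26°  ·
  (2,5): δ = 9.14°  ✓
  (3,4): δ = 121.63°  ·
  (3,5): δ = 27.23°  ✓
  (4,5): δ = 85.60°  ·
antipodal pairs: 6

count = 6; pairs: (0,3), (0,4), (1,4), (1,5), (2,5), (3,5)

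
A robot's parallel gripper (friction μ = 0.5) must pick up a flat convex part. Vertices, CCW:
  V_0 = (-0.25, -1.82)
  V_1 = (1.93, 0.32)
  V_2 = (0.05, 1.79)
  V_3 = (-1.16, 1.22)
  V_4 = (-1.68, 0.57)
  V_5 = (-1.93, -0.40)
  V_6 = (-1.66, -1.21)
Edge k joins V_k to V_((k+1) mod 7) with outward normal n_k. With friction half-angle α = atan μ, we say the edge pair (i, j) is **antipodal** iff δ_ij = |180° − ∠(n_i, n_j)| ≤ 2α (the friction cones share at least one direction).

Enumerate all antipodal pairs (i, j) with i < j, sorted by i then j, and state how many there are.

α = atan 0.5 = 26.57°;  2α = 53.13°
n_0 = (+0.7005, -0.7136)
n_1 = (+0.6160, +0.7878)
n_2 = (-0.4262, +0.9046)
n_3 = (-0.7809, +0.6247)
n_4 = (-0.9684, +0.2496)
n_5 = (-0.9487, -0.3162)
n_6 = (-0.3971, -0.9178)
  (0,1): δ = 82.49°  ·
  (0,2): δ = 19.25°  ✓
  (0,3): δ = 6.87°  ✓
  (0,4): δ = 31.08°  ✓
  (0,5): δ = 63.97°  ·
  (0,6): δ = 112.14°  ·
  (1,2): δ = 116.75°  ·
  (1,3): δ = 90.64°  ·
  (1,4): δ = 66.43°  ·
  (1,5): δ = 33.54°  ✓
  (1,6): δ = 14.63°  ✓
  (2,3): δ = 153.88°  ·
  (2,4): δ = 129.68°  ·
  (2,5): δ = 96.79°  ·
  (2,6): δ = 48.62°  ✓
  (3,4): δ = 155.79°  ·
  (3,5): δ = 122.91°  ·
  (3,6): δ = 74.73°  ·
  (4,5): δ = 147.11°  ·
  (4,6): δ = 98.94°  ·
  (5,6): δ = 131.83°  ·
antipodal pairs: 6

count = 6; pairs: (0,2), (0,3), (0,4), (1,5), (1,6), (2,6)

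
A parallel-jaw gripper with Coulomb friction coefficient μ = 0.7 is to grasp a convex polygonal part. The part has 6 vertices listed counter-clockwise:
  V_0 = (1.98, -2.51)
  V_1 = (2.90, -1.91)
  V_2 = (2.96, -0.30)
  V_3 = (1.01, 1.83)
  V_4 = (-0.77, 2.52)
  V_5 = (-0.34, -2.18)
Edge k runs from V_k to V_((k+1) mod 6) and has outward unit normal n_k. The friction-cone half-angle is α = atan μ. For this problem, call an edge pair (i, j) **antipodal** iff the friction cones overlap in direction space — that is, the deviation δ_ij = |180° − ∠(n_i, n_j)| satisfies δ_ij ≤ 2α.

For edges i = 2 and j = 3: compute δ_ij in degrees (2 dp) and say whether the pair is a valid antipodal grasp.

α = atan 0.7 = 34.99°;  2α = 69.98°
edge 2: e_2 = (-1.95, +2.13);  n_2 = (+0.7376, +0.6753)
edge 3: e_3 = (-1.78, +0.69);  n_3 = (+0.3614, +0.9324)
∠(n_2, n_3) = 26.34°
δ = |180° − 26.34°| = 153.66°
153.66° > 2α = 69.98°  →  invalid

δ = 153.66°, invalid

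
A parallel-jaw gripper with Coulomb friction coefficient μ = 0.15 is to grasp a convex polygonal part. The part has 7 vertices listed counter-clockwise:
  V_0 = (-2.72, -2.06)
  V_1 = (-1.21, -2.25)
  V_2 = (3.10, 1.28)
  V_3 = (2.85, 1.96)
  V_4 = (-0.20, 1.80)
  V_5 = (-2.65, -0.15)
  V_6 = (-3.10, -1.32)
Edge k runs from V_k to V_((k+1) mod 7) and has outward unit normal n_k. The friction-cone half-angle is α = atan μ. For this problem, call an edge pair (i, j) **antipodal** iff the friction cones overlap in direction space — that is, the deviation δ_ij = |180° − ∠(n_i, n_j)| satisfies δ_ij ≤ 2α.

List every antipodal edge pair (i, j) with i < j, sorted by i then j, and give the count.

count = 3; pairs: (0,3), (1,4), (2,6)

α = atan 0.15 = 8.53°;  2α = 17.06°
n_0 = (-0.1248, -0.9922)
n_1 = (+0.6336, -0.7736)
n_2 = (+0.9386, +0.3451)
n_3 = (-0.0524, +0.9986)
n_4 = (-0.6227, +0.7824)
n_5 = (-0.9333, +0.3590)
n_6 = (-0.8896, -0.4568)
  (0,1): δ = 133.51°  ·
  (0,2): δ = 62.64°  ·
  (0,3): δ = 10.17°  ✓
  (0,4): δ = 45.69°  ·
  (0,5): δ = 76.13°  ·
  (0,6): δ = 124.35°  ·
  (1,2): δ = 109.13°  ·
  (1,3): δ = 36.32°  ·
  (1,4): δ = 0.80°  ✓
  (1,5): δ = 29.64°  ·
  (1,6): δ = 77.86°  ·
  (2,3): δ = 107.18°  ·
  (2,4): δ = 71.67°  ·
  (2,5): δ = 41.22°  ·
  (2,6): δ = 7.00°  ✓
  (3,4): δ = 144.49°  ·
  (3,5): δ = 114.04°  ·
  (3,6): δ = 65.82°  ·
  (4,5): δ = 149.55°  ·
  (4,6): δ = 101.34°  ·
  (5,6): δ = 131.78°  ·
antipodal pairs: 3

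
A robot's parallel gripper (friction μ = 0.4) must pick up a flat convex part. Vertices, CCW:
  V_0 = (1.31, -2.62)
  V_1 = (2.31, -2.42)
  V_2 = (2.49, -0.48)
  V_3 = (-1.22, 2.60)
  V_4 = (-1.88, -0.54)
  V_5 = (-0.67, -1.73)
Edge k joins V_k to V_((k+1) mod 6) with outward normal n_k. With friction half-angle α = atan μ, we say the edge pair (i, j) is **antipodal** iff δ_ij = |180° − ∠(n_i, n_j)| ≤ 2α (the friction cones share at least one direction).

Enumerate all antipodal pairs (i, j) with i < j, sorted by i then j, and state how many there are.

count = 3; pairs: (1,3), (2,4), (2,5)

α = atan 0.4 = 21.80°;  2α = 43.60°
n_0 = (+0.1961, -0.9806)
n_1 = (+0.9957, -0.0924)
n_2 = (+0.6388, +0.7694)
n_3 = (-0.9786, +0.2057)
n_4 = (-0.7012, -0.7130)
n_5 = (-0.4100, -0.9121)
  (0,1): δ = 106.61°  ·
  (0,2): δ = 51.01°  ·
  (0,3): δ = 66.82°  ·
  (0,4): δ = 124.17°  ·
  (0,5): δ = 144.49°  ·
  (1,2): δ = 124.40°  ·
  (1,3): δ = 6.57°  ✓
  (1,4): δ = 50.78°  ·
  (1,5): δ = 71.10°  ·
  (2,3): δ = 62.17°  ·
  (2,4): δ = 4.82°  ✓
  (2,5): δ = 15.50°  ✓
  (3,4): δ = 122.65°  ·
  (3,5): δ = 102.33°  ·
  (4,5): δ = 159.68°  ·
antipodal pairs: 3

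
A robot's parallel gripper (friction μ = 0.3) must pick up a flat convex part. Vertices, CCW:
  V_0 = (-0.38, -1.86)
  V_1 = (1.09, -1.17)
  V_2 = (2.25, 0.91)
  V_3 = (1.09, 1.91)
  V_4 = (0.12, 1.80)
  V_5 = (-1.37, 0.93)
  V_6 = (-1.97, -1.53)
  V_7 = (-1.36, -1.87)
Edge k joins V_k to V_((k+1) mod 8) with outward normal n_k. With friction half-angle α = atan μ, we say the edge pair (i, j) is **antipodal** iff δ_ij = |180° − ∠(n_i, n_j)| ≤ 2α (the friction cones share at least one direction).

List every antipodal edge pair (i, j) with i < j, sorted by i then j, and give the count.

count = 7; pairs: (0,3), (0,4), (1,4), (1,5), (2,6), (3,7), (4,7)

α = atan 0.3 = 16.70°;  2α = 33.40°
n_0 = (+0.4249, -0.9052)
n_1 = (+0.8734, -0.4871)
n_2 = (+0.6529, +0.7574)
n_3 = (-0.1127, +0.9936)
n_4 = (-0.5042, +0.8636)
n_5 = (-0.9715, +0.2370)
n_6 = (-0.4869, -0.8735)
n_7 = (+0.0102, -0.9999)
  (0,1): δ = 144.29°  ·
  (0,2): δ = 65.91°  ·
  (0,3): δ = 18.67°  ✓
  (0,4): δ = 5.14°  ✓
  (0,5): δ = 51.15°  ·
  (0,6): δ = 125.72°  ·
  (0,7): δ = 155.44°  ·
  (1,2): δ = 101.62°  ·
  (1,3): δ = 54.38°  ·
  (1,4): δ = 30.57°  ✓
  (1,5): δ = 15.44°  ✓
  (1,6): δ = 90.01°  ·
  (1,7): δ = 119.73°  ·
  (2,3): δ = 132.77°  ·
  (2,4): δ = 108.96°  ·
  (2,5): δ = 62.94°  ·
  (2,6): δ = 11.63°  ✓
  (2,7): δ = 41.35°  ·
  (3,4): δ = 156.19°  ·
  (3,5): δ = 110.18°  ·
  (3,6): δ = 35.60°  ·
  (3,7): δ = 5.89°  ✓
  (4,5): δ = 133.99°  ·
  (4,6): δ = 59.41°  ·
  (4,7): δ = 29.70°  ✓
  (5,6): δ = 105.43°  ·
  (5,7): δ = 75.71°  ·
  (6,7): δ = 150.28°  ·
antipodal pairs: 7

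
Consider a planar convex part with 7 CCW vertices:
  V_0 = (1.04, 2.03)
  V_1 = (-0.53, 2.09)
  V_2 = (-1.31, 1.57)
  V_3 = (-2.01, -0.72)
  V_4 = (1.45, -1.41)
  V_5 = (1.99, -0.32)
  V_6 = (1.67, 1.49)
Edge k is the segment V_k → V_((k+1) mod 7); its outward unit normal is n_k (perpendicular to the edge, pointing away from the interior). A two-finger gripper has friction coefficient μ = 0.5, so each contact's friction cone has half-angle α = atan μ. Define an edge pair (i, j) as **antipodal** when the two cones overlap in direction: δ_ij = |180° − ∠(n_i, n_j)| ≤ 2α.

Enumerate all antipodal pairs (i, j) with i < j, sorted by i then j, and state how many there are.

α = atan 0.5 = 26.57°;  2α = 53.13°
n_0 = (+0.0382, +0.9993)
n_1 = (-0.5547, +0.8321)
n_2 = (-0.9563, +0.2923)
n_3 = (-0.1956, -0.9807)
n_4 = (+0.8961, -0.4439)
n_5 = (+0.9847, +0.1741)
n_6 = (+0.6508, +0.7593)
  (0,1): δ = 144.12°  ·
  (0,2): δ = 104.81°  ·
  (0,3): δ = 9.09°  ✓
  (0,4): δ = 65.83°  ·
  (0,5): δ = 102.21°  ·
  (0,6): δ = 141.59°  ·
  (1,2): δ = 140.69°  ·
  (1,3): δ = 44.97°  ✓
  (1,4): δ = 29.96°  ✓
  (1,5): δ = 66.34°  ·
  (1,6): δ = 105.71°  ·
  (2,3): δ = 84.28°  ·
  (2,4): δ = 9.36°  ✓
  (2,5): δ = 27.02°  ✓
  (2,6): δ = 66.40°  ·
  (3,4): δ = 105.08°  ·
  (3,5): δ = 68.70°  ·
  (3,6): δ = 29.32°  ✓
  (4,5): δ = 143.62°  ·
  (4,6): δ = 104.25°  ·
  (5,6): δ = 140.63°  ·
antipodal pairs: 6

count = 6; pairs: (0,3), (1,3), (1,4), (2,4), (2,5), (3,6)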